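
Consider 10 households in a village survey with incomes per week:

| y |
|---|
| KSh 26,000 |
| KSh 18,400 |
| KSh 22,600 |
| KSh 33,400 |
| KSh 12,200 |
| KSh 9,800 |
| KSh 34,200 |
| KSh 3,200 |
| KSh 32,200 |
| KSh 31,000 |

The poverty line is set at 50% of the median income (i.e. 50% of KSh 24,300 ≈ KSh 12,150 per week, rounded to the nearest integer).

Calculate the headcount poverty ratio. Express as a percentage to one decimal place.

20.0%

2 of the 10 households have income below KSh 12,150.
H = 2/10 = 20.0%.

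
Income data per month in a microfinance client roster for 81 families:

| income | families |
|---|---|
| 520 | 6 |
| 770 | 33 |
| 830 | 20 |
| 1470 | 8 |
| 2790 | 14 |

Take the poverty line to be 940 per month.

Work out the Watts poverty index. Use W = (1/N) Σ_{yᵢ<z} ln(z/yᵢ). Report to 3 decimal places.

Incomes under z: 6×520, 33×770, 20×830 (q = 59 of N = 81).
ln(z/y) terms: ln(940/520) = 0.5921 (×6); ln(940/770) = 0.1995 (×33); ln(940/830) = 0.1245 (×20).
W = 12.624539 / 81 = 0.156.

0.156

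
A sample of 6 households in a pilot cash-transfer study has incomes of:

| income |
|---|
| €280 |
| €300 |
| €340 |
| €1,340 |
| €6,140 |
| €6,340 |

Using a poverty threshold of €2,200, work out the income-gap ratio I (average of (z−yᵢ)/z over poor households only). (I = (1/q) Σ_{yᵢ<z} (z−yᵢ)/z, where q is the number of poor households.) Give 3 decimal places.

0.743

Below the line: €280, €300, €340, €1,340 (q = 4 of N = 6).
Shortfall ratios (z−y)/z: 0.8727, 0.8636, 0.8455, 0.3909; sum = 2.972727.
I averages over the q = 4 poor units only: 2.972727 / 4 = 0.743.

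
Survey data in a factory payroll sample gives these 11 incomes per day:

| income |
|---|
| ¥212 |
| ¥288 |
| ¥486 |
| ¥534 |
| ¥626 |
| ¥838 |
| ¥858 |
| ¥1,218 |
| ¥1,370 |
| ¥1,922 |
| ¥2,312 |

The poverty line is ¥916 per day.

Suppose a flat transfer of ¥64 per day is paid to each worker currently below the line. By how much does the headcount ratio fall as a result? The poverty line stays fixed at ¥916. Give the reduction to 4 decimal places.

0.0909

Before: below the line — ¥212, ¥288, ¥486, ¥534, ¥626, ¥838, ¥858; headcount ratio = 0.636364.
After the ¥64 transfer: below the line — ¥276, ¥352, ¥550, ¥598, ¥690, ¥902; headcount ratio = 0.545455.
Reduction = 0.636364 − 0.545455 = 0.0909.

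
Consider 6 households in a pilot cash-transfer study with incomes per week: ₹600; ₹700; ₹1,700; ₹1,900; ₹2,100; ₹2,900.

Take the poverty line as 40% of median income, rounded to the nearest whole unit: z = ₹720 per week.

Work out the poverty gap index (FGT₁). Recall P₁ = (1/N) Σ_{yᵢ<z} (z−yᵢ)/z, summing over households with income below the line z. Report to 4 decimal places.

Below the line: ₹600, ₹700 (q = 2 of N = 6).
Shortfall ratios: (720−600)/720 = 0.1667; (720−700)/720 = 0.0278.
Sum of shortfalls = 0.194444; P₁ averages over all N: 0.194444 / 6 = 0.0324.

0.0324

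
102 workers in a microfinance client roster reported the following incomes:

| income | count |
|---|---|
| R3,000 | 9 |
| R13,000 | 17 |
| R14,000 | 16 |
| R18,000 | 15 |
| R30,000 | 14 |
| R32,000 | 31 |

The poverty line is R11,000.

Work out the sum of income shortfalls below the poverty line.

R72,000

Poor units: 9×R3,000 (q = 9 of N = 102).
Individual gaps: 9×(11000−3000) = 72000.
Aggregate gap = R72,000.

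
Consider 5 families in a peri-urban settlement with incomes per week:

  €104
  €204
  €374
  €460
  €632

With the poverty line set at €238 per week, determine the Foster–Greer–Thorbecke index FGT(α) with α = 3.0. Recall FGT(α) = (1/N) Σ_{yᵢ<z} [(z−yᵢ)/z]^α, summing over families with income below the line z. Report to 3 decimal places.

0.036

Incomes under z: €104, €204 (q = 2 of N = 5).
Gap ratios (z−y)/z: (238−104)/238 = 0.5630; (238−204)/238 = 0.1429.
Raised to α = 3.0: 0.17848; 0.00292.
Sum = 0.181393; FGT(3.0) = 0.181393 / 5 = 0.036.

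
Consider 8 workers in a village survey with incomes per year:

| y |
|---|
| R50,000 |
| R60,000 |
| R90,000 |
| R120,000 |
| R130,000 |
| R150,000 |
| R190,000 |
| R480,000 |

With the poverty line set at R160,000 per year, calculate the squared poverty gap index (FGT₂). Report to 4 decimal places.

Below the line: R50,000, R60,000, R90,000, R120,000, R130,000, R150,000 (q = 6 of N = 8).
Normalized shortfalls: (160000−50000)/160000 = 0.6875; (160000−60000)/160000 = 0.6250; (160000−90000)/160000 = 0.4375; (160000−120000)/160000 = 0.2500; (160000−130000)/160000 = 0.1875; (160000−150000)/160000 = 0.0625.
Squared: 0.4727; 0.3906; 0.1914; 0.0625; 0.0352; 0.0039.
Sum = 1.156250; P₂ = 1.156250 / 8 = 0.1445.

0.1445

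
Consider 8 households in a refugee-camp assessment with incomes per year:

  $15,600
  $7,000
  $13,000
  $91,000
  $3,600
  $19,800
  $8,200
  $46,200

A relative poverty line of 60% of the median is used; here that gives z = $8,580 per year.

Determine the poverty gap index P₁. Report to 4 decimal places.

0.1011

Below z: $3,600, $7,000, $8,200 (q = 3 of N = 8).
Relative gaps: (8580−3600)/8580 = 0.5804; (8580−7000)/8580 = 0.1841; (8580−8200)/8580 = 0.0443.
Σ = 0.808858. Dividing by the full population N = 8 gives P₁ = 0.1011.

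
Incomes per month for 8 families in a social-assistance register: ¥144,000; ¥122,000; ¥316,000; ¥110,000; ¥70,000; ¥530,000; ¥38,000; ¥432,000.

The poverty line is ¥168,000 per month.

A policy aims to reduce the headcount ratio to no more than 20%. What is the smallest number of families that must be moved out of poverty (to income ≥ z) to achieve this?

4

Currently q = 5 of N = 8 are below the line (H = 0.625).
A headcount ratio of at most 20% allows at most ⌊0.20 × 8⌋ = 1 poor families.
So at least 5 − 1 = 4 must be lifted.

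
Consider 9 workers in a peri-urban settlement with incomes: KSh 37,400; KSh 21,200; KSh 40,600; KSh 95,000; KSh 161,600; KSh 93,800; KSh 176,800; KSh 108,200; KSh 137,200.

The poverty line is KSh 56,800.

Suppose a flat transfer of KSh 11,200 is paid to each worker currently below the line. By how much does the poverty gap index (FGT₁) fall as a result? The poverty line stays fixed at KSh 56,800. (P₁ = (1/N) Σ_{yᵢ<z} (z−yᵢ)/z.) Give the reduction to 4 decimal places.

Before: below the line — KSh 21,200, KSh 37,400, KSh 40,600; poverty gap index (FGT₁) = 0.139280.
After the KSh 11,200 transfer: below the line — KSh 32,400, KSh 48,600, KSh 51,800; poverty gap index (FGT₁) = 0.073552.
Reduction = 0.139280 − 0.073552 = 0.0657.

0.0657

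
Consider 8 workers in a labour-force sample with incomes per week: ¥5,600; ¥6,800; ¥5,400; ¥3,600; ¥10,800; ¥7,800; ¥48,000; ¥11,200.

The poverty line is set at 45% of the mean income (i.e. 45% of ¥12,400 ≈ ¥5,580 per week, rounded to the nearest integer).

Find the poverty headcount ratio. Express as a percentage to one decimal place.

2 of the 8 workers have income below ¥5,580.
H = 2/8 = 25.0%.

25.0%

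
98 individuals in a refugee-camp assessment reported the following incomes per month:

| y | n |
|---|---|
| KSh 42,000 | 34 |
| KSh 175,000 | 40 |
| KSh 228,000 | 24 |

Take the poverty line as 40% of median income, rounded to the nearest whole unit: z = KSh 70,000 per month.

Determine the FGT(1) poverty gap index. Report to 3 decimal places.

0.139

Below z: 34×KSh 42,000 (q = 34 of N = 98).
Relative gaps: (70000−42000)/70000 = 0.4000 (×34).
Sum of shortfalls = 13.600000; P₁ averages over all N: 13.600000 / 98 = 0.139.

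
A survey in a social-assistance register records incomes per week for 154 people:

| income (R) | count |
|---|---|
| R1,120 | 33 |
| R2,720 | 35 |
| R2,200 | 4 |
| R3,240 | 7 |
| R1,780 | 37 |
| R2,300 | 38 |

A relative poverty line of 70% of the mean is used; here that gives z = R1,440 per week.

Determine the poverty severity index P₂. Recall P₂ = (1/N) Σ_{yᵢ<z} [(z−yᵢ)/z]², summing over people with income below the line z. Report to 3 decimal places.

Below z: 33×R1,120 (q = 33 of N = 154).
Relative gaps: (1440−1120)/1440 = 0.2222 (×33).
Squared: 0.0494 (×33).
Sum = 1.629630; P₂ = 1.629630 / 154 = 0.011.

0.011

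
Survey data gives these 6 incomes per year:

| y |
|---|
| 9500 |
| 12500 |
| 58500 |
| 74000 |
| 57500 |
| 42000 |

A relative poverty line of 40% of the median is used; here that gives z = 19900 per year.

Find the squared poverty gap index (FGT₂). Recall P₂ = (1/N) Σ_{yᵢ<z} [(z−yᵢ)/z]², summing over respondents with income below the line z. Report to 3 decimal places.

Poor units: 9500, 12500 (q = 2 of N = 6).
Gap ratios (z−y)/z: (19900−9500)/19900 = 0.5226; (19900−12500)/19900 = 0.3719.
Squared: 0.2731; 0.1383.
Sum = 0.411404; P₂ = 0.411404 / 6 = 0.069.

0.069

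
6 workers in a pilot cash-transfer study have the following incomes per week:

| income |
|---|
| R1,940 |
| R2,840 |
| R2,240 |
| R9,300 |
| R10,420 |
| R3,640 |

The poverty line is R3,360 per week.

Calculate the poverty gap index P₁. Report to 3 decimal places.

0.152

Incomes under z: R1,940, R2,240, R2,840 (q = 3 of N = 6).
Shortfall ratios: (3360−1940)/3360 = 0.4226; (3360−2240)/3360 = 0.3333; (3360−2840)/3360 = 0.1548.
Σ = 0.910714. Dividing by the full population N = 6 gives P₁ = 0.152.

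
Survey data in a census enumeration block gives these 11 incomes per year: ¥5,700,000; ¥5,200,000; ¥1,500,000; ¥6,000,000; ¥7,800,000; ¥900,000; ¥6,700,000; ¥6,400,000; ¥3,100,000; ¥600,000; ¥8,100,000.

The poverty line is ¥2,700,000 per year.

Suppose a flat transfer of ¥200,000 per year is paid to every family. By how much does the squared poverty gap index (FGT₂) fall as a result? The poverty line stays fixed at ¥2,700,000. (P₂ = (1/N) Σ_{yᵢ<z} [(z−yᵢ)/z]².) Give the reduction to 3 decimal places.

Before: below the line — ¥600,000, ¥900,000, ¥1,500,000; squared poverty gap index (FGT₂) = 0.11336.
After the ¥200,000 transfer: below the line — ¥800,000, ¥1,100,000, ¥1,700,000; squared poverty gap index (FGT₂) = 0.08941.
Reduction = 0.11336 − 0.08941 = 0.024.

0.024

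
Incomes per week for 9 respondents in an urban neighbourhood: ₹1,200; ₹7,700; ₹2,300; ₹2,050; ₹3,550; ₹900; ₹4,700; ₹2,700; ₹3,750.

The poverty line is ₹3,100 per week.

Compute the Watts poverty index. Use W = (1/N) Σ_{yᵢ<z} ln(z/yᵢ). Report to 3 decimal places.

0.337

Incomes under z: ₹900, ₹1,200, ₹2,050, ₹2,300, ₹2,700 (q = 5 of N = 9).
Log gaps: ln(3100/900) = 1.2368; ln(3100/1200) = 0.9491; ln(3100/2050) = 0.4136; ln(3100/2300) = 0.2985; ln(3100/2700) = 0.1382.
W = 3.036049 / 9 = 0.337.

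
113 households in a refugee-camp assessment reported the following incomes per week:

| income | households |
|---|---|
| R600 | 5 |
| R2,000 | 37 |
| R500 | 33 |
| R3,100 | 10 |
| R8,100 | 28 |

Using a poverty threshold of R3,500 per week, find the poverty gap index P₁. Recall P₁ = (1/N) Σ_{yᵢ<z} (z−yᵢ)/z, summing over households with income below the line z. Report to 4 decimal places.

Below z: 33×R500, 5×R600, 37×R2,000, 10×R3,100 (q = 85 of N = 113).
Shortfall ratios: (3500−500)/3500 = 0.8571 (×33); (3500−600)/3500 = 0.8286 (×5); (3500−2000)/3500 = 0.4286 (×37); (3500−3100)/3500 = 0.1143 (×10).
Sum of shortfalls = 49.428571; P₁ averages over all N: 49.428571 / 113 = 0.4374.

0.4374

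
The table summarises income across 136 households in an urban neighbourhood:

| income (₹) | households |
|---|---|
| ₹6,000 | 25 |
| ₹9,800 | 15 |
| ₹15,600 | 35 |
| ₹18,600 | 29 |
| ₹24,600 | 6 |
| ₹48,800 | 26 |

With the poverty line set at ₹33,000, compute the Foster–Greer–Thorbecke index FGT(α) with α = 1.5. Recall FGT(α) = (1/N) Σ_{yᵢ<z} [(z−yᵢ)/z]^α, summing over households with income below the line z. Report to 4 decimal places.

0.3667

Below z: 25×₹6,000, 15×₹9,800, 35×₹15,600, 29×₹18,600, 6×₹24,600 (q = 110 of N = 136).
Shortfall ratios: (33000−6000)/33000 = 0.8182 (×25); (33000−9800)/33000 = 0.7030 (×15); (33000−15600)/33000 = 0.5273 (×35); (33000−18600)/33000 = 0.4364 (×29); (33000−24600)/33000 = 0.2545 (×6).
Raised to α = 1.5: 0.74007 (×25); 0.58947 (×15); 0.38287 (×35); 0.28825 (×29); 0.12842 (×6).
Sum = 49.874234; FGT(1.5) = 49.874234 / 136 = 0.3667.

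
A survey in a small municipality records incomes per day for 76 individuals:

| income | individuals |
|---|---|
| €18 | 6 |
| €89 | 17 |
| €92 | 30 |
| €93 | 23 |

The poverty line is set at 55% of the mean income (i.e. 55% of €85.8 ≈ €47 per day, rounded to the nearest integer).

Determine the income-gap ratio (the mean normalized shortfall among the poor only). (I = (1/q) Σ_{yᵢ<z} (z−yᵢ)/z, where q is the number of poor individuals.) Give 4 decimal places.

Below z: 6×€18 (q = 6 of N = 76).
Relative gaps: 0.6170 (×6); sum = 3.702128.
I averages over the q = 6 poor units only: 3.702128 / 6 = 0.6170.

0.6170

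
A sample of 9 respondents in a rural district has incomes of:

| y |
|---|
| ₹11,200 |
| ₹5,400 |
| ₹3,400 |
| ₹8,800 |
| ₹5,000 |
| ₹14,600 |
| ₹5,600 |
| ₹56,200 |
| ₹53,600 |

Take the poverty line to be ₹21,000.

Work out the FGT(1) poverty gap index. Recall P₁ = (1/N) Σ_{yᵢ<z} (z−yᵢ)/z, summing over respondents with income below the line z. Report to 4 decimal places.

0.4921

Poor units: ₹3,400, ₹5,000, ₹5,400, ₹5,600, ₹8,800, ₹11,200, ₹14,600 (q = 7 of N = 9).
Shortfall ratios: (21000−3400)/21000 = 0.8381; (21000−5000)/21000 = 0.7619; (21000−5400)/21000 = 0.7429; (21000−5600)/21000 = 0.7333; (21000−8800)/21000 = 0.5810; (21000−11200)/21000 = 0.4667; (21000−14600)/21000 = 0.3048.
Σ = 4.428571. Dividing by the full population N = 9 gives P₁ = 0.4921.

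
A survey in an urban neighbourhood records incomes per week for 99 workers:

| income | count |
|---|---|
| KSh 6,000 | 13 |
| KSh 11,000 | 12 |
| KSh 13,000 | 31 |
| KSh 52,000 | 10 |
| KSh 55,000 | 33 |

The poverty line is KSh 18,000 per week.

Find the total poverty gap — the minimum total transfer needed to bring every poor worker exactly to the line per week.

KSh 395,000

Below z: 13×KSh 6,000, 12×KSh 11,000, 31×KSh 13,000 (q = 56 of N = 99).
Individual gaps: 13×(18000−6000) = 156000; 12×(18000−11000) = 84000; 31×(18000−13000) = 155000.
Aggregate gap = KSh 395,000.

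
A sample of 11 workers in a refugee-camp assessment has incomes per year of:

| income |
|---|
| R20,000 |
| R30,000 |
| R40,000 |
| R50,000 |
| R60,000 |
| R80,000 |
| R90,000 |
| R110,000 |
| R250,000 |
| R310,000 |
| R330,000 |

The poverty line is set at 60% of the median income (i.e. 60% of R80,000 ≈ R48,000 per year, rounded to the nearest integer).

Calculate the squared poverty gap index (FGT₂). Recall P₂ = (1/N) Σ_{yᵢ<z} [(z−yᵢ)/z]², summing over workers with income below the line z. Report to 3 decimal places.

0.046

Poor units: R20,000, R30,000, R40,000 (q = 3 of N = 11).
Gap ratios (z−y)/z: (48000−20000)/48000 = 0.5833; (48000−30000)/48000 = 0.3750; (48000−40000)/48000 = 0.1667.
Squared: 0.3403; 0.1406; 0.0278.
Sum = 0.508681; P₂ = 0.508681 / 11 = 0.046.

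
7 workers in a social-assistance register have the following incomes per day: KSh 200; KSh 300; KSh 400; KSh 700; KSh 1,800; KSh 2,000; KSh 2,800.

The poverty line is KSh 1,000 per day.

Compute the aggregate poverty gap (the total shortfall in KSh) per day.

KSh 2,400

Below the line: KSh 200, KSh 300, KSh 400, KSh 700 (q = 4 of N = 7).
Individual gaps: 1000−200 = 800; 1000−300 = 700; 1000−400 = 600; 1000−700 = 300.
Aggregate gap = KSh 2,400.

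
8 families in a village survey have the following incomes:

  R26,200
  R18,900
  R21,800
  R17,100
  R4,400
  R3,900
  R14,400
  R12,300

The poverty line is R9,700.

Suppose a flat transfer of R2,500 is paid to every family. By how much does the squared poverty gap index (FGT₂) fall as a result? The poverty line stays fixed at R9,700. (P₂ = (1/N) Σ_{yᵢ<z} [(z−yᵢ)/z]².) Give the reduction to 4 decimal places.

0.0571

Before: below the line — R3,900, R4,400; squared poverty gap index (FGT₂) = 0.082009.
After the R2,500 transfer: below the line — R6,400, R6,900; squared poverty gap index (FGT₂) = 0.024883.
Reduction = 0.082009 − 0.024883 = 0.0571.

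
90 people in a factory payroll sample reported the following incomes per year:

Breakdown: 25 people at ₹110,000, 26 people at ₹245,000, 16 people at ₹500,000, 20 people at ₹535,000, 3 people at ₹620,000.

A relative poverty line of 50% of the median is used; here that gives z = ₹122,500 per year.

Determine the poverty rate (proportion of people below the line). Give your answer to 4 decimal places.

0.2778

25 of the 90 people have income below ₹122,500.
H = 25/90 = 0.2778.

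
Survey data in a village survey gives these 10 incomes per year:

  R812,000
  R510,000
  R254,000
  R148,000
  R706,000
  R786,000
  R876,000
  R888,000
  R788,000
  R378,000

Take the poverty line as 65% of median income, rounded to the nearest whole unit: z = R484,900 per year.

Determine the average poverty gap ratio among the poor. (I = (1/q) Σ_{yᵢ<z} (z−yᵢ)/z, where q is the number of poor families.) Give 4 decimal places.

0.4638

Incomes under z: R148,000, R254,000, R378,000 (q = 3 of N = 10).
Shortfall ratios (z−y)/z: 0.6948, 0.4762, 0.2205; sum = 1.391421.
The income-gap ratio divides by q (the poor only): 1.391421 / 3 = 0.4638.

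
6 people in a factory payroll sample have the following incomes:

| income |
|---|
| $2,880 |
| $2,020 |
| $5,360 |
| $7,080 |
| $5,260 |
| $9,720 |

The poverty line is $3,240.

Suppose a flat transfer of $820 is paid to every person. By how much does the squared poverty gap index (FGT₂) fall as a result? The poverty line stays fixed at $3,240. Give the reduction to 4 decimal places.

0.0231

Before: below the line — $2,020, $2,880; squared poverty gap index (FGT₂) = 0.025688.
After the $820 transfer: below the line — $2,840; squared poverty gap index (FGT₂) = 0.002540.
Reduction = 0.025688 − 0.002540 = 0.0231.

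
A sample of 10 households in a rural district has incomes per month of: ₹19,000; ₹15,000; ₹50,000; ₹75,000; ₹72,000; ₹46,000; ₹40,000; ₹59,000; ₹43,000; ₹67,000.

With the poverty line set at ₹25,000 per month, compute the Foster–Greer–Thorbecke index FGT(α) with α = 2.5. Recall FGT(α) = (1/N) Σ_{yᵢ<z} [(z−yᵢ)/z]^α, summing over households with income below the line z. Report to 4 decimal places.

0.0129

Poor units: ₹15,000, ₹19,000 (q = 2 of N = 10).
Shortfall ratios: (25000−15000)/25000 = 0.4000; (25000−19000)/25000 = 0.2400.
Raised to α = 2.5: 0.10119; 0.02822.
Sum = 0.129411; FGT(2.5) = 0.129411 / 10 = 0.0129.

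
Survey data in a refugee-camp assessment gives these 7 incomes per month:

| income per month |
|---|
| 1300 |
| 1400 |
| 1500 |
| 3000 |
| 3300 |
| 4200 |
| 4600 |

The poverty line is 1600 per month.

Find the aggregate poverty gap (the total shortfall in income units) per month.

600

Incomes under z: 1300, 1400, 1500 (q = 3 of N = 7).
Individual gaps: 1600−1300 = 300; 1600−1400 = 200; 1600−1500 = 100.
Aggregate gap = 600.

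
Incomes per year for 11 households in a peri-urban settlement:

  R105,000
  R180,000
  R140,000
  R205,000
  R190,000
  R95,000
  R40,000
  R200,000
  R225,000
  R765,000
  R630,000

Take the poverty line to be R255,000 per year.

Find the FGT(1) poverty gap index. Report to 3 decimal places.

Below the line: R40,000, R95,000, R105,000, R140,000, R180,000, R190,000, R200,000, R205,000, R225,000 (q = 9 of N = 11).
Normalized shortfalls: (255000−40000)/255000 = 0.8431; (255000−95000)/255000 = 0.6275; (255000−105000)/255000 = 0.5882; (255000−140000)/255000 = 0.4510; (255000−180000)/255000 = 0.2941; (255000−190000)/255000 = 0.2549; (255000−200000)/255000 = 0.2157; (255000−205000)/255000 = 0.1961; (255000−225000)/255000 = 0.1176.
Sum of shortfalls = 3.588235; P₁ averages over all N: 3.588235 / 11 = 0.326.

0.326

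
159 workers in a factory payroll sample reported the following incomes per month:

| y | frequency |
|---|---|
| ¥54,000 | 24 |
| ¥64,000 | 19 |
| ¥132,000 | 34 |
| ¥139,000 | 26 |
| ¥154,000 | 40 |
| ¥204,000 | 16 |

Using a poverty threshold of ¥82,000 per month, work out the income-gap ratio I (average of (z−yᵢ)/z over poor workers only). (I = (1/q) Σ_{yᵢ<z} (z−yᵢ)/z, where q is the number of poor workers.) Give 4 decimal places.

0.2876

Poor units: 24×¥54,000, 19×¥64,000 (q = 43 of N = 159).
Relative gaps: 0.3415 (×24), 0.2195 (×19); sum = 12.365854.
The income-gap ratio divides by q (the poor only): 12.365854 / 43 = 0.2876.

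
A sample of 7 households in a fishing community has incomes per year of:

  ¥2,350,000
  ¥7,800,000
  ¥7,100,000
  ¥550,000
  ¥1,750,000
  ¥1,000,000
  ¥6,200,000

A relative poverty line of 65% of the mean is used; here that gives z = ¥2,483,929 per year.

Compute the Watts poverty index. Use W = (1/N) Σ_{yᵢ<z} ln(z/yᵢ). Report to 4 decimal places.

0.4033

Below the line: ¥550,000, ¥1,000,000, ¥1,750,000, ¥2,350,000 (q = 4 of N = 7).
Log shortfalls: ln(2483929/550000) = 1.5077; ln(2483929/1000000) = 0.9098; ln(2483929/1750000) = 0.3502; ln(2483929/2350000) = 0.0554.
W = 2.823172 / 7 = 0.4033.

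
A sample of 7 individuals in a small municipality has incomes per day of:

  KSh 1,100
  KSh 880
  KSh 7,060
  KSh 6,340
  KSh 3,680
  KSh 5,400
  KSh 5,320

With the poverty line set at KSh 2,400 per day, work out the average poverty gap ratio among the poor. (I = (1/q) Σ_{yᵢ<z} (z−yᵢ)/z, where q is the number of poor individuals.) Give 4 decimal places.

0.5875

Below the line: KSh 880, KSh 1,100 (q = 2 of N = 7).
Relative gaps: 0.6333, 0.5417; sum = 1.175000.
I averages over the q = 2 poor units only: 1.175000 / 2 = 0.5875.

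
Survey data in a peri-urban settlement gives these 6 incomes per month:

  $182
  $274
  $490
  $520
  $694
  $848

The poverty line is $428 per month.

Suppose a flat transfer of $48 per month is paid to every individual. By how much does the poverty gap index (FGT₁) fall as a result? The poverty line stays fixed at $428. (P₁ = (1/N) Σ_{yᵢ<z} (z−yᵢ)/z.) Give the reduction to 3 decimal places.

Before: below the line — $182, $274; poverty gap index (FGT₁) = 0.15576.
After the $48 transfer: below the line — $230, $322; poverty gap index (FGT₁) = 0.11838.
Reduction = 0.15576 − 0.11838 = 0.037.

0.037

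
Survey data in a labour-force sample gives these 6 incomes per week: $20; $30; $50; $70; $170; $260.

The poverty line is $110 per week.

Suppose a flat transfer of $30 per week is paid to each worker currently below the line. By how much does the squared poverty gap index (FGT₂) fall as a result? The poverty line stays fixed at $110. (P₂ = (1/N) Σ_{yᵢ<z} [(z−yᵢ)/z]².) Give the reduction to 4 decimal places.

Before: below the line — $20, $30, $50, $70; squared poverty gap index (FGT₂) = 0.271350.
After the $30 transfer: below the line — $50, $60, $80, $100; squared poverty gap index (FGT₂) = 0.097796.
Reduction = 0.271350 − 0.097796 = 0.1736.

0.1736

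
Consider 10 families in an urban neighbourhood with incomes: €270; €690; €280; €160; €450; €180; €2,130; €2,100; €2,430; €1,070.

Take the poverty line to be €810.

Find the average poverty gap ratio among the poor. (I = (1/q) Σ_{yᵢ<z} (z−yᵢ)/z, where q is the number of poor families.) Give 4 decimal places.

0.5823

Below the line: €160, €180, €270, €280, €450, €690 (q = 6 of N = 10).
Shortfall ratios (z−y)/z: 0.8025, 0.7778, 0.6667, 0.6543, 0.4444, 0.1481; sum = 3.493827.
I averages over the q = 6 poor units only: 3.493827 / 6 = 0.5823.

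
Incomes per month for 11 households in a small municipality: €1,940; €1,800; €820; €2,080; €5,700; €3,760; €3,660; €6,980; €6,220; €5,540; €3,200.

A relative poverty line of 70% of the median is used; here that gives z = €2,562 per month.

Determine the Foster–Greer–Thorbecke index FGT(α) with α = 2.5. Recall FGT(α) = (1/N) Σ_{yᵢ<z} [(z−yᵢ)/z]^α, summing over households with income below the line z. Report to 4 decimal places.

0.0431

Poor units: €820, €1,800, €1,940, €2,080 (q = 4 of N = 11).
Shortfall ratios: (2562−820)/2562 = 0.6799; (2562−1800)/2562 = 0.2974; (2562−1940)/2562 = 0.2428; (2562−2080)/2562 = 0.1881.
Raised to α = 2.5: 0.38122; 0.04824; 0.02904; 0.01535.
Sum = 0.473855; FGT(2.5) = 0.473855 / 11 = 0.0431.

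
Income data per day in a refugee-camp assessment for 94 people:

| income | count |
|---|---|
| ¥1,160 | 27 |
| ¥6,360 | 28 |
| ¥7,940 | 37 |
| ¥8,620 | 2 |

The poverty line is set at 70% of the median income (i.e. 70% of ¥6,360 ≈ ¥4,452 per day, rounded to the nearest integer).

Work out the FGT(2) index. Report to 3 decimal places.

0.157

Below z: 27×¥1,160 (q = 27 of N = 94).
Relative gaps: (4452−1160)/4452 = 0.7394 (×27).
Squared: 0.5468 (×27).
Sum = 14.762949; P₂ = 14.762949 / 94 = 0.157.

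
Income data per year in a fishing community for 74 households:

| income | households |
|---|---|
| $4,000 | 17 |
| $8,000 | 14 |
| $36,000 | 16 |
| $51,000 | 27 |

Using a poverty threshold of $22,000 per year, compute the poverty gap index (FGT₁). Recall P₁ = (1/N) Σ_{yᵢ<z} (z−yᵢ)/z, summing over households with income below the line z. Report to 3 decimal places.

0.308

Poor units: 17×$4,000, 14×$8,000 (q = 31 of N = 74).
Shortfall ratios: (22000−4000)/22000 = 0.8182 (×17); (22000−8000)/22000 = 0.6364 (×14).
Σ = 22.818182. Dividing by the full population N = 74 gives P₁ = 0.308.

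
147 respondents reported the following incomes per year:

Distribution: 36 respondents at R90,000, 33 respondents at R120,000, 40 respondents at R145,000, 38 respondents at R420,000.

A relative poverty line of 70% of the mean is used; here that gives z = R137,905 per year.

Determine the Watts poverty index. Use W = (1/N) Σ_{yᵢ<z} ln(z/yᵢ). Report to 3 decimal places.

0.136

Below z: 36×R90,000, 33×R120,000 (q = 69 of N = 147).
ln(z/y) terms: ln(137905/90000) = 0.4268 (×36); ln(137905/120000) = 0.1391 (×33).
W = 19.952612 / 147 = 0.136.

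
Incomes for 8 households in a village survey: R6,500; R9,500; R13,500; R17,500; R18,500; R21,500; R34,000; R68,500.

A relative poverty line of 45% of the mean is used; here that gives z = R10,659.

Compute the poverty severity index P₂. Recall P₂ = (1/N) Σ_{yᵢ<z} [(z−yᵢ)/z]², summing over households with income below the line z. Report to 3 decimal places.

0.021

Poor units: R6,500, R9,500 (q = 2 of N = 8).
Relative gaps: (10659−6500)/10659 = 0.3902; (10659−9500)/10659 = 0.1087.
Squared: 0.1522; 0.0118.
Sum = 0.164069; P₂ = 0.164069 / 8 = 0.021.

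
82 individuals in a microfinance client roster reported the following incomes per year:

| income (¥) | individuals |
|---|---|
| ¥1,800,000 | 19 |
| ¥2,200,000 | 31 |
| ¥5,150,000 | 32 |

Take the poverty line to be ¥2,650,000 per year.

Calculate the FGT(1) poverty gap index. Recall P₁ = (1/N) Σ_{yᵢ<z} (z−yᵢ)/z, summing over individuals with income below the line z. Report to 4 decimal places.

0.1385

Poor units: 19×¥1,800,000, 31×¥2,200,000 (q = 50 of N = 82).
Normalized shortfalls: (2650000−1800000)/2650000 = 0.3208 (×19); (2650000−2200000)/2650000 = 0.1698 (×31).
Sum of shortfalls = 11.358491; P₁ averages over all N: 11.358491 / 82 = 0.1385.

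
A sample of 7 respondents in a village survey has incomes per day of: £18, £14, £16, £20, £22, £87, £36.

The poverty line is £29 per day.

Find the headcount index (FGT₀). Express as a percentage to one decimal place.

5 of the 7 respondents have income below £29.
H = 5/7 = 71.4%.

71.4%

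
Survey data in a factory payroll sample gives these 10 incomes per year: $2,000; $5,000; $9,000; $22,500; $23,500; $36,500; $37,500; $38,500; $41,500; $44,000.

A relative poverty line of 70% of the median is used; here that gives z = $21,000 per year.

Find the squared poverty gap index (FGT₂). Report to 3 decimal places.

Below the line: $2,000, $5,000, $9,000 (q = 3 of N = 10).
Normalized shortfalls: (21000−2000)/21000 = 0.9048; (21000−5000)/21000 = 0.7619; (21000−9000)/21000 = 0.5714.
Squared: 0.8186; 0.5805; 0.3265.
Sum = 1.725624; P₂ = 1.725624 / 10 = 0.173.

0.173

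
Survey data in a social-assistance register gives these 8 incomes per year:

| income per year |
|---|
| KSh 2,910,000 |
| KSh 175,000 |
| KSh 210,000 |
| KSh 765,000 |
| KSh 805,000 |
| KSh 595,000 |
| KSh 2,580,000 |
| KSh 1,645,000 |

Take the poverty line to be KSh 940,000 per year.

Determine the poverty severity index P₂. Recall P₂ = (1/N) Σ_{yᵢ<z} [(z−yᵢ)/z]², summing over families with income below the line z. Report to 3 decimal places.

0.182

Below z: KSh 175,000, KSh 210,000, KSh 595,000, KSh 765,000, KSh 805,000 (q = 5 of N = 8).
Gap ratios (z−y)/z: (940000−175000)/940000 = 0.8138; (940000−210000)/940000 = 0.7766; (940000−595000)/940000 = 0.3670; (940000−765000)/940000 = 0.1862; (940000−805000)/940000 = 0.1436.
Squared: 0.6623; 0.6031; 0.1347; 0.0347; 0.0206.
Sum = 1.455410; P₂ = 1.455410 / 8 = 0.182.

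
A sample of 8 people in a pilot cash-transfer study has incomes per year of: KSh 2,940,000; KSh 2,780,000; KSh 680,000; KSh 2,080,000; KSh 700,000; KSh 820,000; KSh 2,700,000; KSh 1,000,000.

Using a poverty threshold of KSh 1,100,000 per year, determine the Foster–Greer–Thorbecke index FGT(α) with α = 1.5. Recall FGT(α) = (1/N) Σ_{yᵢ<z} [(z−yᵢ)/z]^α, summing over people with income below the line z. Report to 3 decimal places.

0.076

Poor units: KSh 680,000, KSh 700,000, KSh 820,000, KSh 1,000,000 (q = 4 of N = 8).
Normalized shortfalls: (1100000−680000)/1100000 = 0.3818; (1100000−700000)/1100000 = 0.3636; (1100000−820000)/1100000 = 0.2545; (1100000−1000000)/1100000 = 0.0909.
Raised to α = 1.5: 0.23593; 0.21928; 0.12842; 0.02741.
Sum = 0.611047; FGT(1.5) = 0.611047 / 8 = 0.076.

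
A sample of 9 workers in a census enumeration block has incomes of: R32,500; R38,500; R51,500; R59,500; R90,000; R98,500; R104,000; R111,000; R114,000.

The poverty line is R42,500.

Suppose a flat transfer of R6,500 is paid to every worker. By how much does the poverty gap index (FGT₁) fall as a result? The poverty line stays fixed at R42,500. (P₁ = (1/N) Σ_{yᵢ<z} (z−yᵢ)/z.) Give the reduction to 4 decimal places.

Before: below the line — R32,500, R38,500; poverty gap index (FGT₁) = 0.036601.
After the R6,500 transfer: below the line — R39,000; poverty gap index (FGT₁) = 0.009150.
Reduction = 0.036601 − 0.009150 = 0.0275.

0.0275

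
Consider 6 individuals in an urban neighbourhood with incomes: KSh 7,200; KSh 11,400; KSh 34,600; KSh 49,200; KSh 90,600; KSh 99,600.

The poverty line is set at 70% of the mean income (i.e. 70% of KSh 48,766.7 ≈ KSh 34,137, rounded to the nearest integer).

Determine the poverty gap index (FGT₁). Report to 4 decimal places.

Below the line: KSh 7,200, KSh 11,400 (q = 2 of N = 6).
Gap ratios (z−y)/z: (34137−7200)/34137 = 0.7891; (34137−11400)/34137 = 0.6661.
Sum of shortfalls = 1.455137; P₁ averages over all N: 1.455137 / 6 = 0.2425.

0.2425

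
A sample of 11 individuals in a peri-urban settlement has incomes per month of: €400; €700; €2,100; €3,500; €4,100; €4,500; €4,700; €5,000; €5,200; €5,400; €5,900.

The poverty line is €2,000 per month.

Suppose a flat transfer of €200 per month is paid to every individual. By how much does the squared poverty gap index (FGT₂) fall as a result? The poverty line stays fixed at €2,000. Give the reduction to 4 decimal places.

0.0245

Before: below the line — €400, €700; squared poverty gap index (FGT₂) = 0.096591.
After the €200 transfer: below the line — €600, €900; squared poverty gap index (FGT₂) = 0.072045.
Reduction = 0.096591 − 0.072045 = 0.0245.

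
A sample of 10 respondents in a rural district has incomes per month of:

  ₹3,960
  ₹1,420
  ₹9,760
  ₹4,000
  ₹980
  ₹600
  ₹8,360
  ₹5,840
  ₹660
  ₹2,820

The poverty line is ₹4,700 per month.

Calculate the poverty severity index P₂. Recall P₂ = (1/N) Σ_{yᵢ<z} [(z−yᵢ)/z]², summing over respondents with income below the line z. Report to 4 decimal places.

Below the line: ₹600, ₹660, ₹980, ₹1,420, ₹2,820, ₹3,960, ₹4,000 (q = 7 of N = 10).
Normalized shortfalls: (4700−600)/4700 = 0.8723; (4700−660)/4700 = 0.8596; (4700−980)/4700 = 0.7915; (4700−1420)/4700 = 0.6979; (4700−2820)/4700 = 0.4000; (4700−3960)/4700 = 0.1574; (4700−4000)/4700 = 0.1489.
Squared: 0.7610; 0.7389; 0.6265; 0.4870; 0.1600; 0.0248; 0.0222.
Sum = 2.820299; P₂ = 2.820299 / 10 = 0.2820.

0.2820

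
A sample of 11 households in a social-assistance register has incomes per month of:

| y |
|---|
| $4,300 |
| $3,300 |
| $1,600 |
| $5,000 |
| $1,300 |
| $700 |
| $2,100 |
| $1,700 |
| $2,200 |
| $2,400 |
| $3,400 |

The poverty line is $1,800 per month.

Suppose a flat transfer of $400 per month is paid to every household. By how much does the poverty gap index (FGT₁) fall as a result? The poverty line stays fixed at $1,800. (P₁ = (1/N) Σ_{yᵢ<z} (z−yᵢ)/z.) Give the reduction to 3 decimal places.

Before: below the line — $700, $1,300, $1,600, $1,700; poverty gap index (FGT₁) = 0.09596.
After the $400 transfer: below the line — $1,100, $1,700; poverty gap index (FGT₁) = 0.04040.
Reduction = 0.09596 − 0.04040 = 0.056.

0.056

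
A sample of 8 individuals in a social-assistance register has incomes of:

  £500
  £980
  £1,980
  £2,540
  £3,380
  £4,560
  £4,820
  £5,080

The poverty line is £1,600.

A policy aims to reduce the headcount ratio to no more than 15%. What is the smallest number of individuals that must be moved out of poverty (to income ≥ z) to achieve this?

1

2 of the 8 individuals are poor, so H = 2/8 = 0.250.
A headcount ratio of at most 15% allows at most ⌊0.15 × 8⌋ = 1 poor individuals.
So at least 2 − 1 = 1 must be lifted.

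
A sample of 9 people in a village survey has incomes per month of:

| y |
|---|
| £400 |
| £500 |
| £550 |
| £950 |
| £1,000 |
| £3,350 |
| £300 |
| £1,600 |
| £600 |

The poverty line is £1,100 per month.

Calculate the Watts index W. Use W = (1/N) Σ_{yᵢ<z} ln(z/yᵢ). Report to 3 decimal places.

Below z: £300, £400, £500, £550, £600, £950, £1,000 (q = 7 of N = 9).
Log shortfalls: ln(1100/300) = 1.2993; ln(1100/400) = 1.0116; ln(1100/500) = 0.7885; ln(1100/550) = 0.6931; ln(1100/600) = 0.6061; ln(1100/950) = 0.1466; ln(1100/1000) = 0.0953.
W = 4.640538 / 9 = 0.516.

0.516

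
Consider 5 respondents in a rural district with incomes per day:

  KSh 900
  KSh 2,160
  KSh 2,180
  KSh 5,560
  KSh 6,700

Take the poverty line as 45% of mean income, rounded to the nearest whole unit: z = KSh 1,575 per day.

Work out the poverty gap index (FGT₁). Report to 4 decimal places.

Poor units: KSh 900 (q = 1 of N = 5).
Normalized shortfalls: (1575−900)/1575 = 0.4286.
Σ = 0.428571. Dividing by the full population N = 5 gives P₁ = 0.0857.

0.0857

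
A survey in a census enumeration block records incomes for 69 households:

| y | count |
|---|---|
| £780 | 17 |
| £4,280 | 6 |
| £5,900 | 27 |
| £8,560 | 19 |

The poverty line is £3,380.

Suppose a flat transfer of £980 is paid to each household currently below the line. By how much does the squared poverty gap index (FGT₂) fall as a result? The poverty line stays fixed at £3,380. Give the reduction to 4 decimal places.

0.0892

Before: below the line — 17×£780; squared poverty gap index (FGT₂) = 0.145785.
After the £980 transfer: below the line — 17×£1,760; squared poverty gap index (FGT₂) = 0.056597.
Reduction = 0.145785 − 0.056597 = 0.0892.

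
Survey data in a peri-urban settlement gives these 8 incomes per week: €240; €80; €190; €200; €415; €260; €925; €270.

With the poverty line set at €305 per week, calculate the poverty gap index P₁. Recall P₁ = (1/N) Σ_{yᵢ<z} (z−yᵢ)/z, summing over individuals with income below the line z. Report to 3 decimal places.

Poor units: €80, €190, €200, €240, €260, €270 (q = 6 of N = 8).
Gap ratios (z−y)/z: (305−80)/305 = 0.7377; (305−190)/305 = 0.3770; (305−200)/305 = 0.3443; (305−240)/305 = 0.2131; (305−260)/305 = 0.1475; (305−270)/305 = 0.1148.
Σ = 1.934426. Dividing by the full population N = 8 gives P₁ = 0.242.

0.242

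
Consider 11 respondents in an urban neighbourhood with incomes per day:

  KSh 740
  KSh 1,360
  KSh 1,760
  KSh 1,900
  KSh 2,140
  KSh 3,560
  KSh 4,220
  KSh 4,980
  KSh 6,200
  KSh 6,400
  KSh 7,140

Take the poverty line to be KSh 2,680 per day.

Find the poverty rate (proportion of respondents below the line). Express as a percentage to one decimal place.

5 of the 11 respondents have income below KSh 2,680.
H = 5/11 = 45.5%.

45.5%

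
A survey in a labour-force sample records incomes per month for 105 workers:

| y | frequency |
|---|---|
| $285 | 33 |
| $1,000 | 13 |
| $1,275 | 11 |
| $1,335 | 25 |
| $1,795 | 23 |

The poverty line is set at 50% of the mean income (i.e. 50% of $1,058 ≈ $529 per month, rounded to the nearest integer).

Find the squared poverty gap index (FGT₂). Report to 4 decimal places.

Poor units: 33×$285 (q = 33 of N = 105).
Relative gaps: (529−285)/529 = 0.4612 (×33).
Squared: 0.2127 (×33).
Sum = 7.020730; P₂ = 7.020730 / 105 = 0.0669.

0.0669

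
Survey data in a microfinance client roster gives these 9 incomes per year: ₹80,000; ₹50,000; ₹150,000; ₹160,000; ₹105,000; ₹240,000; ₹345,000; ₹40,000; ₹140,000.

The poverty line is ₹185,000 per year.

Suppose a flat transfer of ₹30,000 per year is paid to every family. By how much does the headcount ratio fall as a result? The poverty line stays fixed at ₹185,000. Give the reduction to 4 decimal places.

0.1111

Before: below the line — ₹40,000, ₹50,000, ₹80,000, ₹105,000, ₹140,000, ₹150,000, ₹160,000; headcount ratio = 0.777778.
After the ₹30,000 transfer: below the line — ₹70,000, ₹80,000, ₹110,000, ₹135,000, ₹170,000, ₹180,000; headcount ratio = 0.666667.
Reduction = 0.777778 − 0.666667 = 0.1111.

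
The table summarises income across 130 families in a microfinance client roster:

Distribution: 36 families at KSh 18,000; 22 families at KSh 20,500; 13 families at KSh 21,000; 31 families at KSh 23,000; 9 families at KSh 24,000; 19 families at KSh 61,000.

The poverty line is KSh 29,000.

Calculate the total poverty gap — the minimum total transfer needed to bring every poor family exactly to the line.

Below the line: 36×KSh 18,000, 22×KSh 20,500, 13×KSh 21,000, 31×KSh 23,000, 9×KSh 24,000 (q = 111 of N = 130).
Individual gaps: 36×(29000−18000) = 396000; 22×(29000−20500) = 187000; 13×(29000−21000) = 104000; 31×(29000−23000) = 186000; 9×(29000−24000) = 45000.
Aggregate gap = KSh 918,000.

KSh 918,000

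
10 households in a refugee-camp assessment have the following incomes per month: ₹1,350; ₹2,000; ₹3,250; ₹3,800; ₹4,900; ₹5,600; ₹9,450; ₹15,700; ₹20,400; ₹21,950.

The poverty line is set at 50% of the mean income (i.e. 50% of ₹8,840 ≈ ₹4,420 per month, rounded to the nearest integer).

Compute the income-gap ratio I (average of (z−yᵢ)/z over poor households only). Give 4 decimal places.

Incomes under z: ₹1,350, ₹2,000, ₹3,250, ₹3,800 (q = 4 of N = 10).
Relative gaps: 0.6946, 0.5475, 0.2647, 0.1403; sum = 1.647059.
I averages over the q = 4 poor units only: 1.647059 / 4 = 0.4118.

0.4118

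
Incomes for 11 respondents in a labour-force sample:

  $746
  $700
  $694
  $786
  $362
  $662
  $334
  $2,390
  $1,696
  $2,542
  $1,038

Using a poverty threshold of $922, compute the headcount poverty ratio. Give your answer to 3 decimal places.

0.636

7 of the 11 respondents have income below $922.
H = 7/11 = 0.636.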